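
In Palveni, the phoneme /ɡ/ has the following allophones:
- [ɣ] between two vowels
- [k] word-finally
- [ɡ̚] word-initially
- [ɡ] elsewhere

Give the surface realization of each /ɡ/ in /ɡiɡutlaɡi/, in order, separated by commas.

[ɡ̚], [ɣ], [ɣ]

Occurrence 1 (position 1): word-initially → [ɡ̚].
Occurrence 2 (position 3): between two vowels → [ɣ].
Occurrence 3 (position 8): between two vowels → [ɣ].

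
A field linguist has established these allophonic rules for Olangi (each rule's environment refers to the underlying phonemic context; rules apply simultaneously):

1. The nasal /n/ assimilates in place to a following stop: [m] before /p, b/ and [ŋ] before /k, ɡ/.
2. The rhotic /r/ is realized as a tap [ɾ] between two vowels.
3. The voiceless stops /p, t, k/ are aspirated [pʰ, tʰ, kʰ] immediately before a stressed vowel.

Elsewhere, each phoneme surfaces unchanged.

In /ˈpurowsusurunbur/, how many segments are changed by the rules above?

Segments that undergo a rule: /p/ → [pʰ] (rule 3); /r/ → [ɾ] (rule 2); /r/ → [ɾ] (rule 2); /n/ → [m] (rule 1).
All other segments surface unchanged.

4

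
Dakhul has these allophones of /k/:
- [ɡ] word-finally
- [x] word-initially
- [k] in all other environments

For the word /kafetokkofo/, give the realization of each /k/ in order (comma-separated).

[x], [k], [k]

Occurrence 1 (position 1): word-initially → [x].
Occurrence 2 (position 7): no conditioning environment matches → elsewhere allophone [k].
Occurrence 3 (position 8): no conditioning environment matches → elsewhere allophone [k].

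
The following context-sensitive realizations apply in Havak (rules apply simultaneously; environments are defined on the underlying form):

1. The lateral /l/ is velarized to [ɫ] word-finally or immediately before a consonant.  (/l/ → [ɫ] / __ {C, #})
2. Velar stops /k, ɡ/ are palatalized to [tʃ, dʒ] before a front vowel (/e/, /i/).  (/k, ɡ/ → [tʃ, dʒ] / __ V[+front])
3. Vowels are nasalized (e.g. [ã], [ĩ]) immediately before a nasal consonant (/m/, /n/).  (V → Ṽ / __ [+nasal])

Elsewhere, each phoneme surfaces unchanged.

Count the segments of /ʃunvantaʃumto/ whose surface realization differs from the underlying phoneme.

Segments that undergo a rule: /u/ → [ũ] (rule 3); /a/ → [ã] (rule 3); /u/ → [ũ] (rule 3).
All other segments surface unchanged.

3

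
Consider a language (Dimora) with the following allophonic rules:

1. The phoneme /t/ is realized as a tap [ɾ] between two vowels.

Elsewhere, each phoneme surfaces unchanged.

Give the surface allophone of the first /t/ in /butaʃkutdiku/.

/t/ — between /u/ and /a/, between two vowels — surfaces as [ɾ] (rule 1).

[ɾ]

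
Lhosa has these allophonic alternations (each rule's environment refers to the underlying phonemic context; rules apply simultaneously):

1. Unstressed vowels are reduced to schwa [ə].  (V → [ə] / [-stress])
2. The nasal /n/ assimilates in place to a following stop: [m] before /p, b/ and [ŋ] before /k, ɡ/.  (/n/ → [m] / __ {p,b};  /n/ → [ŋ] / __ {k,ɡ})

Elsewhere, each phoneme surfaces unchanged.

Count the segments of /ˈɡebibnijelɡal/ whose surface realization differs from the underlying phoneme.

4

Segments that undergo a rule: /i/ → [ə] (rule 1); /i/ → [ə] (rule 1); /e/ → [ə] (rule 1); /a/ → [ə] (rule 1).
All other segments surface unchanged.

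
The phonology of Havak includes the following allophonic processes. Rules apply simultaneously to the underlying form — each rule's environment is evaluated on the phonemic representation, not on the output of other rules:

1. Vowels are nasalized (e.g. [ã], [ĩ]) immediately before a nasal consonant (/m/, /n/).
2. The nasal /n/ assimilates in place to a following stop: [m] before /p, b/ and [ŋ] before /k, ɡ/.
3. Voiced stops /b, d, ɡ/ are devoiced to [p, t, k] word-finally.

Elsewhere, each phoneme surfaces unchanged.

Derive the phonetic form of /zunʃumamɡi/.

[zũnʃũmãmɡi]

/u/ (between /z/ and /n/): before a nasal consonant, so rule 1 applies → [ũ].
/n/ (between /u/ and /ʃ/): rule 2 targets it, but not before a labial or velar stop → unchanged [n].
/u/ (between /ʃ/ and /m/) occurs before a nasal consonant → [ũ] by rule 1.
/a/ (between /m/ and /m/): before a nasal consonant, so rule 1 applies → [ã].
/ɡ/ (between /m/ and /i/) fails the environment for rule 3, so it stays [ɡ].
/i/ (word-final) fails the environment for rule 1, so it stays [i].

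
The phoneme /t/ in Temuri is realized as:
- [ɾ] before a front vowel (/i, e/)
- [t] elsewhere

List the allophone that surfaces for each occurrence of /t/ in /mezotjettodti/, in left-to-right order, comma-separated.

Occurrence 1 (position 5): no conditioning environment matches → elsewhere allophone [t].
Occurrence 2 (position 8): no conditioning environment matches → elsewhere allophone [t].
Occurrence 3 (position 9): no conditioning environment matches → elsewhere allophone [t].
Occurrence 4 (position 12): before a front vowel (/i, e/) → [ɾ].

[t], [t], [t], [ɾ]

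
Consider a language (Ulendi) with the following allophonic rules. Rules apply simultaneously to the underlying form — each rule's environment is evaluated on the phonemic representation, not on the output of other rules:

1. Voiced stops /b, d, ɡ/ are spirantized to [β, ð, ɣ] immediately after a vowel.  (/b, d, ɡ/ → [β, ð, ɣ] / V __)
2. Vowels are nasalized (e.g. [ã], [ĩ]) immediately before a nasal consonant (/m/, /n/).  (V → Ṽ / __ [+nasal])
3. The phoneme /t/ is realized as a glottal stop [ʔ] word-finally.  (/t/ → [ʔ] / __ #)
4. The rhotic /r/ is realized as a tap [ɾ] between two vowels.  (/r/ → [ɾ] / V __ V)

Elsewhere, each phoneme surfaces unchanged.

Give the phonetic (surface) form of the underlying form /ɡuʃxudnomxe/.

[ɡuʃxuðnõmxe]

/ɡ/ (word-initial) is in the target of rule 1 but the environment (immediately after a vowel) is not met → [ɡ].
/u/ (between /ɡ/ and /ʃ/) fails the environment for rule 2, so it stays [u].
/ʃ/ stays [ʃ].
/x/ (between /ʃ/ and /u/): no rule targets it → [x].
/u/ (between /x/ and /d/) is in the target of rule 2 but the environment (before a nasal consonant) is not met → [u].
/d/ meets the environment for rule 1 (immediately after a vowel) → [ð].
/n/ (between /d/ and /o/) is unaffected → [n].
/o/ (between /n/ and /m/) occurs before a nasal consonant → [õ] by rule 2.
/m/ (between /o/ and /x/): no rule targets it → [m].
/x/ stays [x].
/e/ (word-final): rule 2 targets it, but not before a nasal consonant → unchanged [e].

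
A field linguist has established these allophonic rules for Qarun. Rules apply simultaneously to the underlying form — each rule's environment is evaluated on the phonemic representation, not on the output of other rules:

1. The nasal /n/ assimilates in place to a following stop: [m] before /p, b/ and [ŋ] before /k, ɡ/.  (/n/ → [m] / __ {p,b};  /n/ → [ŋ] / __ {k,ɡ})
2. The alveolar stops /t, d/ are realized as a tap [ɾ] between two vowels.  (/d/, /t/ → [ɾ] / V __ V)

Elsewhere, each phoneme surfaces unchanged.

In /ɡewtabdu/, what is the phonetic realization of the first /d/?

[d]

/d/ — between /b/ and /u/; rule 2 does not apply here → [d].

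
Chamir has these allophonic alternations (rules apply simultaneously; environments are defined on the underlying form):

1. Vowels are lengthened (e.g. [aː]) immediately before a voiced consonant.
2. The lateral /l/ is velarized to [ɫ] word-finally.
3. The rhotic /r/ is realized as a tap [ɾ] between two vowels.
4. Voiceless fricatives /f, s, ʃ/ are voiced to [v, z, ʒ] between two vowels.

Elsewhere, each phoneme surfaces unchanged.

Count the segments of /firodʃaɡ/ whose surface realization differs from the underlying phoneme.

Segments that undergo a rule: /i/ → [iː] (rule 1); /r/ → [ɾ] (rule 3); /o/ → [oː] (rule 1); /a/ → [aː] (rule 1).
All other segments surface unchanged.

4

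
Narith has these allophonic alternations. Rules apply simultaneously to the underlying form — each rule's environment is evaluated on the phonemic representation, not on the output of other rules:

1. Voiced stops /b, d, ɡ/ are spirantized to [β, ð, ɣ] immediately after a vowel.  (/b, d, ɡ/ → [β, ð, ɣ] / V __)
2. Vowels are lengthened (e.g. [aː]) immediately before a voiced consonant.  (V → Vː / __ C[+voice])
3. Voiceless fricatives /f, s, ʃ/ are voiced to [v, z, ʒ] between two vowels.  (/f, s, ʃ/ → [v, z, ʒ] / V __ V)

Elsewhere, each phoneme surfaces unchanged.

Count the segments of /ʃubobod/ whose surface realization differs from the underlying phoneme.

6

Segments that undergo a rule: /u/ → [uː] (rule 2); /b/ → [β] (rule 1); /o/ → [oː] (rule 2); /b/ → [β] (rule 1); /o/ → [oː] (rule 2); /d/ → [ð] (rule 1).
All other segments surface unchanged.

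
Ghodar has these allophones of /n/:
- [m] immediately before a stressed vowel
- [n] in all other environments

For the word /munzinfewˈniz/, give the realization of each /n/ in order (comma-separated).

Occurrence 1 (position 3): no conditioning environment matches → elsewhere allophone [n].
Occurrence 2 (position 6): no conditioning environment matches → elsewhere allophone [n].
Occurrence 3 (position 10): immediately before a stressed vowel → [m].

[n], [n], [m]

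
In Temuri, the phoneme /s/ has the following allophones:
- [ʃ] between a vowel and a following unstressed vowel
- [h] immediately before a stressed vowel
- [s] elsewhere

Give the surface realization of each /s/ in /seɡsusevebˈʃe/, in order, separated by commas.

[s], [s], [ʃ]

Occurrence 1 (position 1): no conditioning environment matches → elsewhere allophone [s].
Occurrence 2 (position 4): no conditioning environment matches → elsewhere allophone [s].
Occurrence 3 (position 6): between a vowel and a following unstressed vowel → [ʃ].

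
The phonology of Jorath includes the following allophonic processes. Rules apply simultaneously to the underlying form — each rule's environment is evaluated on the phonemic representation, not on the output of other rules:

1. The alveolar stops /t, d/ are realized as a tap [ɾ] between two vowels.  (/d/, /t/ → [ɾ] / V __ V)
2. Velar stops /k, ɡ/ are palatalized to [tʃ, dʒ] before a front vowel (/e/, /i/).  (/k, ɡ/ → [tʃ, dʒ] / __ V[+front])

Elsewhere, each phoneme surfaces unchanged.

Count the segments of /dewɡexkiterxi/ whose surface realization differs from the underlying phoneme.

Segments that undergo a rule: /ɡ/ → [dʒ] (rule 2); /k/ → [tʃ] (rule 2); /t/ → [ɾ] (rule 1).
All other segments surface unchanged.

3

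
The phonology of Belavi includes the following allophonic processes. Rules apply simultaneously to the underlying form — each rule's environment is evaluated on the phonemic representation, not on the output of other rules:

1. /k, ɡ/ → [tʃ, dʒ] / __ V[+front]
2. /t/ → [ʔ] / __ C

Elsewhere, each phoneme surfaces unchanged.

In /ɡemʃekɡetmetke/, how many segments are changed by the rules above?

Segments that undergo a rule: /ɡ/ → [dʒ] (rule 1); /ɡ/ → [dʒ] (rule 1); /t/ → [ʔ] (rule 2); /t/ → [ʔ] (rule 2); /k/ → [tʃ] (rule 1).
All other segments surface unchanged.

5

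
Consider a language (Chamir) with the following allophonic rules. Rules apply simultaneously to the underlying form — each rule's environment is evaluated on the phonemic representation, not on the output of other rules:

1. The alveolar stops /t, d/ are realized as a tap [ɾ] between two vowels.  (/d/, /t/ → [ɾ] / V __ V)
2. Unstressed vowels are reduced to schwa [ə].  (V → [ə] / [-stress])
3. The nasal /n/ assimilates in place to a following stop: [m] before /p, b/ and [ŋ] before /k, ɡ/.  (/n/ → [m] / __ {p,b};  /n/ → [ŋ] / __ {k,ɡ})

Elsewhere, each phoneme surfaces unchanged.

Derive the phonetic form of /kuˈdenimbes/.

/u/ (between /k/ and /d/) occurs in an unstressed syllable → [ə] by rule 2.
/d/ (between /u/ and /e/): between two vowels, so rule 1 applies → [ɾ].
/e/ — between /d/ and /n/; rule 2 does not apply here → [e].
/n/ (between /e/ and /i/) fails the environment for rule 3, so it stays [n].
Rule 2 applies to /i/ (between /n/ and /m/: in an unstressed syllable) → [ə].
Rule 2 applies to /e/ (between /b/ and /s/: in an unstressed syllable) → [ə].

[kəˈɾenəmbəs]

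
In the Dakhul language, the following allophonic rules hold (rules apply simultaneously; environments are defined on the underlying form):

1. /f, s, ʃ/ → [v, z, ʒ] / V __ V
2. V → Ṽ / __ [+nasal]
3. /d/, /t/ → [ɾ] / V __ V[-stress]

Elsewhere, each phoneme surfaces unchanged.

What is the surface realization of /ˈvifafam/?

/v/ (word-initial): no rule targets it → [v].
/i/ (between /v/ and /f/) is in the target of rule 2 but the environment (before a nasal consonant) is not met → [i].
/f/ (between /i/ and /a/): between two vowels, so rule 1 applies → [v].
/a/ (between /f/ and /f/) fails the environment for rule 2, so it stays [a].
/f/ (between /a/ and /a/) occurs between two vowels → [v] by rule 1.
/a/ meets the environment for rule 2 (before a nasal consonant) → [ã].
/m/ (word-final): no rule targets it → [m].

[ˈvivavãm]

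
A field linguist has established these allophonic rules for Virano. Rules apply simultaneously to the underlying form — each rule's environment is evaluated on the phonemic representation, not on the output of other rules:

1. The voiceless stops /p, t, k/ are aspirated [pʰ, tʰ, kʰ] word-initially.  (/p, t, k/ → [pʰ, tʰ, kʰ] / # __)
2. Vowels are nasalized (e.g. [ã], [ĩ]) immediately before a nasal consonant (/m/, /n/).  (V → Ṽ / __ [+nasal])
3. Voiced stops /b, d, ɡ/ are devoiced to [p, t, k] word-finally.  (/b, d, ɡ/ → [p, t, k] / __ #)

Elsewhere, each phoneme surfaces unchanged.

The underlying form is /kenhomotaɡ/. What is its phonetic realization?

[kʰẽnhõmotak]

Rule 1 applies to /k/ (word-initial: word-initially) → [kʰ].
/e/ meets the environment for rule 2 (before a nasal consonant) → [ẽ].
/n/ stays [n].
/h/ (between /n/ and /o/) is unaffected → [h].
/o/ (between /h/ and /m/): before a nasal consonant, so rule 2 applies → [õ].
/m/ — not in any rule's target class → [m].
/o/ (between /m/ and /t/) fails the environment for rule 2, so it stays [o].
/t/ (between /o/ and /a/): rule 1 targets it, but not word-initially → unchanged [t].
/a/ (between /t/ and /ɡ/) fails the environment for rule 2, so it stays [a].
/ɡ/ (word-final) occurs word-finally → [k] by rule 3.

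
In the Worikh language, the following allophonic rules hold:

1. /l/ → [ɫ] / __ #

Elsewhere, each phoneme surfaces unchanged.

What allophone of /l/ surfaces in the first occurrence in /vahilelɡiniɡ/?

[l]

/l/ — between /i/ and /e/; rule 1 does not apply here → [l].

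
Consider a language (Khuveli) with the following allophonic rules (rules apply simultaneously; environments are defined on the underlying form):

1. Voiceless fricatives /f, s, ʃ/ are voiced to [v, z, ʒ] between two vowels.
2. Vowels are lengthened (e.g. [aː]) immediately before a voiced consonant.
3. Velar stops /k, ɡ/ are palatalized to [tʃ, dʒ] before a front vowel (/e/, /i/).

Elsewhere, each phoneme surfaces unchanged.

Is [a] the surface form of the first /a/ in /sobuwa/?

Yes

/a/ — word-final; rule 2 does not apply here → [a].
The actual realization is [a], which matches [a].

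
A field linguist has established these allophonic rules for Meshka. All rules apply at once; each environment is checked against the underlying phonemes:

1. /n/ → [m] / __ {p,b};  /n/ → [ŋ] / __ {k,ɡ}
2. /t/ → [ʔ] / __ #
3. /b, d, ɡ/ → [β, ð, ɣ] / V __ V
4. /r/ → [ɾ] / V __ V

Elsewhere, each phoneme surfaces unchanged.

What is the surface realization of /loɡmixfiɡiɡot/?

[loɡmixfiɣiɣoʔ]

/l/ — not in any rule's target class → [l].
/o/ — not in any rule's target class → [o].
/ɡ/ (between /o/ and /m/): rule 3 targets it, but not between two vowels → unchanged [ɡ].
/m/ — not in any rule's target class → [m].
/i/ — not in any rule's target class → [i].
/x/ (between /i/ and /f/) is unaffected → [x].
/f/ (between /x/ and /i/) is unaffected → [f].
/i/ (between /f/ and /ɡ/): no rule targets it → [i].
/ɡ/ (between /i/ and /i/): between two vowels, so rule 3 applies → [ɣ].
/i/ stays [i].
/ɡ/ (between /i/ and /o/): between two vowels, so rule 3 applies → [ɣ].
/o/ stays [o].
/t/ (word-final) occurs word-finally → [ʔ] by rule 2.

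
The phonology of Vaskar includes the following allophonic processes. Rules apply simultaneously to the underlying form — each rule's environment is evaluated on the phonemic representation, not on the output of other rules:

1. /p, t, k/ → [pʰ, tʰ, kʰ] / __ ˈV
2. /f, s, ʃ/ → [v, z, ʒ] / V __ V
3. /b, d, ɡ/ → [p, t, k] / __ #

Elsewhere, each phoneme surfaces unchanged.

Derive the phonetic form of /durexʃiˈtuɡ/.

/d/ (word-initial): rule 3 targets it, but not word-finally → unchanged [d].
/u/ stays [u].
/r/ (between /u/ and /e/): no rule targets it → [r].
/e/ — not in any rule's target class → [e].
/x/ — not in any rule's target class → [x].
/ʃ/ (between /x/ and /i/) is in the target of rule 2 but the environment (between two vowels) is not met → [ʃ].
/i/ (between /ʃ/ and /t/): no rule targets it → [i].
/t/ (between /i/ and /u/): immediately before a stressed vowel, so rule 1 applies → [tʰ].
/u/ — not in any rule's target class → [u].
/ɡ/ meets the environment for rule 3 (word-finally) → [k].

[durexʃiˈtʰuk]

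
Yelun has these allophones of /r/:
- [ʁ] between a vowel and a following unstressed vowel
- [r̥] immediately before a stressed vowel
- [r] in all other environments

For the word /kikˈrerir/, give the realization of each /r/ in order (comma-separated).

Occurrence 1 (position 4): immediately before a stressed vowel → [r̥].
Occurrence 2 (position 6): between a vowel and a following unstressed vowel → [ʁ].
Occurrence 3 (position 8): no conditioning environment matches → elsewhere allophone [r].

[r̥], [ʁ], [r]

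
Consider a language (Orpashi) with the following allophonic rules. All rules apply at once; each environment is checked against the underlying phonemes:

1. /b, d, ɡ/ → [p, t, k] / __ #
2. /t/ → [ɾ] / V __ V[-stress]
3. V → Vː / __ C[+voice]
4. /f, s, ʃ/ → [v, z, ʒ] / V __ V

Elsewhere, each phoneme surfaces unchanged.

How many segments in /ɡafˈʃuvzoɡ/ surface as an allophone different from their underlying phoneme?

3

Segments that undergo a rule: /u/ → [uː] (rule 3); /o/ → [oː] (rule 3); /ɡ/ → [k] (rule 1).
All other segments surface unchanged.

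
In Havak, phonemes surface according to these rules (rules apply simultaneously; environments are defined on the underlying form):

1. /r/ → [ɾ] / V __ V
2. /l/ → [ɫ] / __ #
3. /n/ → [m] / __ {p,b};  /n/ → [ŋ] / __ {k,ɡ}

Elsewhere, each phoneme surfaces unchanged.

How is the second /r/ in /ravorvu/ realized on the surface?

[r]

/r/ (between /o/ and /v/) fails the environment for rule 1, so it stays [r].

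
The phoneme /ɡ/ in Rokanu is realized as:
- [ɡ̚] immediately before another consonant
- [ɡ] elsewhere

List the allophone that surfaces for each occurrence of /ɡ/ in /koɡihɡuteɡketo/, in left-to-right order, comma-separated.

[ɡ], [ɡ], [ɡ̚]

Occurrence 1 (position 3): no conditioning environment matches → elsewhere allophone [ɡ].
Occurrence 2 (position 6): no conditioning environment matches → elsewhere allophone [ɡ].
Occurrence 3 (position 10): immediately before another consonant → [ɡ̚].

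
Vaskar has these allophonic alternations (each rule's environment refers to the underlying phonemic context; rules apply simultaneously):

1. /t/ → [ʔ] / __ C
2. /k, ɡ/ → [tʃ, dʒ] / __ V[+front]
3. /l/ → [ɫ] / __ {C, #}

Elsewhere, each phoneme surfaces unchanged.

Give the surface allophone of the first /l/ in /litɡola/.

/l/ (word-initial) is in the target of rule 3 but the environment (word-finally or immediately before a consonant) is not met → [l].

[l]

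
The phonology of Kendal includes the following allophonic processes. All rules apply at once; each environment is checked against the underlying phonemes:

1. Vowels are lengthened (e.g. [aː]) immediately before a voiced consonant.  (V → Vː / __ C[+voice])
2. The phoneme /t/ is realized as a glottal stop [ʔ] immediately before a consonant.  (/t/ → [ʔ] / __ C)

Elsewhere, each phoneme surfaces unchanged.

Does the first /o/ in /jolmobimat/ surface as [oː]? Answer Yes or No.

/o/ (between /j/ and /l/) occurs before a voiced consonant → [oː] by rule 1.
The actual realization is [oː], which matches [oː].

Yes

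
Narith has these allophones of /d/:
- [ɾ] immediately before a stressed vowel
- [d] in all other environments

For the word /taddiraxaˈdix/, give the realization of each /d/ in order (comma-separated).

[d], [d], [ɾ]

Occurrence 1 (position 3): no conditioning environment matches → elsewhere allophone [d].
Occurrence 2 (position 4): no conditioning environment matches → elsewhere allophone [d].
Occurrence 3 (position 10): immediately before a stressed vowel → [ɾ].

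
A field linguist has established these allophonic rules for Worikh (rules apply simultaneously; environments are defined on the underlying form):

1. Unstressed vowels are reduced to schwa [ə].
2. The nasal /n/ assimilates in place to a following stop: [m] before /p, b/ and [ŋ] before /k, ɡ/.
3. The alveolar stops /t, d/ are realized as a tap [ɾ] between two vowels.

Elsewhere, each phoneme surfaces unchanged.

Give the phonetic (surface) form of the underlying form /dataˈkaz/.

/d/ (word-initial) fails the environment for rule 3, so it stays [d].
/a/ meets the environment for rule 1 (in an unstressed syllable) → [ə].
Rule 3 applies to /t/ (between /a/ and /a/: between two vowels) → [ɾ].
/a/ meets the environment for rule 1 (in an unstressed syllable) → [ə].
/k/ (between /a/ and /a/) is unaffected → [k].
/a/ (between /k/ and /z/) is in the target of rule 1 but the environment (in an unstressed syllable) is not met → [a].
/z/ (word-final): no rule targets it → [z].

[dəɾəˈkaz]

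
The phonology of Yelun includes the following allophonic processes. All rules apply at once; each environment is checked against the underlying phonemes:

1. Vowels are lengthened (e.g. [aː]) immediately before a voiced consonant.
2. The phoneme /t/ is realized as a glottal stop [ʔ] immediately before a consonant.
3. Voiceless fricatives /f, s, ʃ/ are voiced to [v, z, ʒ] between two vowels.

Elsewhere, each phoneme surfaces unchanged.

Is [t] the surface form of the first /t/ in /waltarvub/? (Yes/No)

Yes

/t/ (between /l/ and /a/) fails the environment for rule 2, so it stays [t].
The actual realization is [t], which matches [t].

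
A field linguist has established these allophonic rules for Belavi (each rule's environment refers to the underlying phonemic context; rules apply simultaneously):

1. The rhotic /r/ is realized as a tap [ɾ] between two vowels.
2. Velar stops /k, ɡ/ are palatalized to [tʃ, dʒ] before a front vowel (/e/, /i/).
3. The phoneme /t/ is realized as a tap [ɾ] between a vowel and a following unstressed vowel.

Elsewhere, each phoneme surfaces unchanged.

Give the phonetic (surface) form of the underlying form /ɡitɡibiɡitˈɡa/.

[dʒitdʒibidʒitˈɡa]

/ɡ/ (word-initial) occurs before a front vowel → [dʒ] by rule 2.
/i/ (between /ɡ/ and /t/) is unaffected → [i].
/t/ (between /i/ and /ɡ/): rule 3 targets it, but not between a vowel and a following unstressed vowel → unchanged [t].
/ɡ/ — between /t/ and /i/, before a front vowel — surfaces as [dʒ] (rule 2).
/i/ — not in any rule's target class → [i].
/b/ — not in any rule's target class → [b].
/i/ stays [i].
Rule 2 applies to /ɡ/ (between /i/ and /i/: before a front vowel) → [dʒ].
/i/ stays [i].
/t/ (between /i/ and /ɡ/) fails the environment for rule 3, so it stays [t].
/ɡ/ (between /t/ and /a/) is in the target of rule 2 but the environment (before a front vowel) is not met → [ɡ].
/a/ stays [a].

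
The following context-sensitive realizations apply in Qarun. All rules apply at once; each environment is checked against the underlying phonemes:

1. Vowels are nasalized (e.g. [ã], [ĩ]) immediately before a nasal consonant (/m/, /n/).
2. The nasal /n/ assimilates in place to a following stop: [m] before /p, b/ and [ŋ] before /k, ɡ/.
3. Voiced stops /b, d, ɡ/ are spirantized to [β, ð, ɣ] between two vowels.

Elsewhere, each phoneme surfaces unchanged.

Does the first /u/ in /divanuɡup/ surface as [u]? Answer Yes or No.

Yes

/u/ (between /n/ and /ɡ/): rule 1 targets it, but not before a nasal consonant → unchanged [u].
The actual realization is [u], which matches [u].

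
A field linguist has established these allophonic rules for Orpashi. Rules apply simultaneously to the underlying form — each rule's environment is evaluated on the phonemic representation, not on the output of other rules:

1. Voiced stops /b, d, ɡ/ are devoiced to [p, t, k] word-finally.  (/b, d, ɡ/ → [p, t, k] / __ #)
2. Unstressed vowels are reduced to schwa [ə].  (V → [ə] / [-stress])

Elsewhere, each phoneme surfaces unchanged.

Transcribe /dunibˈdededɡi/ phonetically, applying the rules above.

[dənəbˈdedədɡə]

/d/ — word-initial; rule 1 does not apply here → [d].
/u/ meets the environment for rule 2 (in an unstressed syllable) → [ə].
/n/ stays [n].
/i/ meets the environment for rule 2 (in an unstressed syllable) → [ə].
/b/ (between /i/ and /d/): rule 1 targets it, but not word-finally → unchanged [b].
/d/ — between /b/ and /e/; rule 1 does not apply here → [d].
/e/ (between /d/ and /d/): rule 2 targets it, but not in an unstressed syllable → unchanged [e].
/d/ (between /e/ and /e/) is in the target of rule 1 but the environment (word-finally) is not met → [d].
/e/ — between /d/ and /d/, in an unstressed syllable — surfaces as [ə] (rule 2).
/d/ (between /e/ and /ɡ/): rule 1 targets it, but not word-finally → unchanged [d].
/ɡ/ (between /d/ and /i/) fails the environment for rule 1, so it stays [ɡ].
/i/ meets the environment for rule 2 (in an unstressed syllable) → [ə].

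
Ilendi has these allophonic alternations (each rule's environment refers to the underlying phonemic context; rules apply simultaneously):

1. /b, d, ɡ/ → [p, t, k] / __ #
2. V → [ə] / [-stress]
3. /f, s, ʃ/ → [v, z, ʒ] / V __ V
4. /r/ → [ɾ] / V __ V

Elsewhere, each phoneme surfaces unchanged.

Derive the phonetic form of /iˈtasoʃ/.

[əˈtazəʃ]

Rule 2 applies to /i/ (word-initial: in an unstressed syllable) → [ə].
/t/ (between /i/ and /a/) is unaffected → [t].
/a/ (between /t/ and /s/) fails the environment for rule 2, so it stays [a].
/s/ — between /a/ and /o/, between two vowels — surfaces as [z] (rule 3).
/o/ (between /s/ and /ʃ/): in an unstressed syllable, so rule 2 applies → [ə].
/ʃ/ — word-final; rule 3 does not apply here → [ʃ].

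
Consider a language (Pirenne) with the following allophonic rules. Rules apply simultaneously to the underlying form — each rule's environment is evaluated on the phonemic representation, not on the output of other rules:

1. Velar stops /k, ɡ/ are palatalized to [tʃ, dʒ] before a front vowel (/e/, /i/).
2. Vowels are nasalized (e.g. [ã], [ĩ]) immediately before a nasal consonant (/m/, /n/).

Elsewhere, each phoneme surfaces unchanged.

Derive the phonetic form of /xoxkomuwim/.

/x/ (word-initial) is unaffected → [x].
/o/ (between /x/ and /x/): rule 2 targets it, but not before a nasal consonant → unchanged [o].
/x/ (between /o/ and /k/): no rule targets it → [x].
/k/ (between /x/ and /o/): rule 1 targets it, but not before a front vowel → unchanged [k].
/o/ meets the environment for rule 2 (before a nasal consonant) → [õ].
/m/ (between /o/ and /u/): no rule targets it → [m].
/u/ (between /m/ and /w/) fails the environment for rule 2, so it stays [u].
/w/ (between /u/ and /i/) is unaffected → [w].
/i/ (between /w/ and /m/) occurs before a nasal consonant → [ĩ] by rule 2.
/m/ (word-final) is unaffected → [m].

[xoxkõmuwĩm]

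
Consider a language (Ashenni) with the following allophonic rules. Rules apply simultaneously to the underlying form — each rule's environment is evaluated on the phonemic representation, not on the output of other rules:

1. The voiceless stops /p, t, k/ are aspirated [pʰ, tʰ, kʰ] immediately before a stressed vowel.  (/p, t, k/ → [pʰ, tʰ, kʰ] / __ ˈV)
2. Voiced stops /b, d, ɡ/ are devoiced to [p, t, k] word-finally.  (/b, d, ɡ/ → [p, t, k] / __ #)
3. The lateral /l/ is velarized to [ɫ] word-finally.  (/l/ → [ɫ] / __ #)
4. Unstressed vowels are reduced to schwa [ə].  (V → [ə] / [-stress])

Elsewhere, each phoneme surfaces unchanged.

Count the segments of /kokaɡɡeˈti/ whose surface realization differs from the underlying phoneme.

Segments that undergo a rule: /o/ → [ə] (rule 4); /a/ → [ə] (rule 4); /e/ → [ə] (rule 4); /t/ → [tʰ] (rule 1).
All other segments surface unchanged.

4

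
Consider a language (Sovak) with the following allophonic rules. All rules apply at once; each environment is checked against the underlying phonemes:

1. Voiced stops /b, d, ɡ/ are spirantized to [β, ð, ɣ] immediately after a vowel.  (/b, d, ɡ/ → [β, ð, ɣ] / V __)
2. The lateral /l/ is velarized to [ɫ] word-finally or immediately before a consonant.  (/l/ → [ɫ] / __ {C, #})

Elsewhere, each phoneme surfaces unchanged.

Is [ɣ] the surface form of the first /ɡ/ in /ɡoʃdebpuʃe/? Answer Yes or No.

No

/ɡ/ — word-initial; rule 1 does not apply here → [ɡ].
The actual realization is [ɡ], not [ɣ].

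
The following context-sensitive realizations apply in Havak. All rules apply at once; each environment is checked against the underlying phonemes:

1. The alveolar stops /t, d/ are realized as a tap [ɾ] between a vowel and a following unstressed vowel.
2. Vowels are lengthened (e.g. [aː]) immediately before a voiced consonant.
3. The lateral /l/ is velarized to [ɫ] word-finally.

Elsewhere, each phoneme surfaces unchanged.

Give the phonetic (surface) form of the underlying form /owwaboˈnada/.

/o/ — word-initial, before a voiced consonant — surfaces as [oː] (rule 2).
/w/ stays [w].
/w/ (between /w/ and /a/): no rule targets it → [w].
/a/ (between /w/ and /b/) occurs before a voiced consonant → [aː] by rule 2.
/b/ — not in any rule's target class → [b].
/o/ — between /b/ and /n/, before a voiced consonant — surfaces as [oː] (rule 2).
/n/ stays [n].
/a/ — between /n/ and /d/, before a voiced consonant — surfaces as [aː] (rule 2).
Rule 1 applies to /d/ (between /a/ and /a/: between a vowel and a following unstressed vowel) → [ɾ].
/a/ (word-final) fails the environment for rule 2, so it stays [a].

[oːwwaːboːˈnaːɾa]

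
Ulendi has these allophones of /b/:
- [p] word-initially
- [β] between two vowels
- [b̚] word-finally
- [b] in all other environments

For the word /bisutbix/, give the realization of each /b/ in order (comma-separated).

[p], [b]

Occurrence 1 (position 1): word-initially → [p].
Occurrence 2 (position 6): no conditioning environment matches → elsewhere allophone [b].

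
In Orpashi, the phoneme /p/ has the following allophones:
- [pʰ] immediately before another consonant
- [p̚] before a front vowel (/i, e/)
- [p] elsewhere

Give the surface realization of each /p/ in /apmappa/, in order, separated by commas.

[pʰ], [pʰ], [p]

Occurrence 1 (position 2): immediately before another consonant → [pʰ].
Occurrence 2 (position 5): immediately before another consonant → [pʰ].
Occurrence 3 (position 6): no conditioning environment matches → elsewhere allophone [p].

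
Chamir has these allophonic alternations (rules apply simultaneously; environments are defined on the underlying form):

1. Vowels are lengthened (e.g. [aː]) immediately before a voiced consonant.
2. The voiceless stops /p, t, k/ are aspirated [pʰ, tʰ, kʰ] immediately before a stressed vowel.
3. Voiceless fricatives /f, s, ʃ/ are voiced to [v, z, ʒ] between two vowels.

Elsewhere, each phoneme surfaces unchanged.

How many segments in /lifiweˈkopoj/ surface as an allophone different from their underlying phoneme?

Segments that undergo a rule: /f/ → [v] (rule 3); /i/ → [iː] (rule 1); /k/ → [kʰ] (rule 2); /o/ → [oː] (rule 1).
All other segments surface unchanged.

4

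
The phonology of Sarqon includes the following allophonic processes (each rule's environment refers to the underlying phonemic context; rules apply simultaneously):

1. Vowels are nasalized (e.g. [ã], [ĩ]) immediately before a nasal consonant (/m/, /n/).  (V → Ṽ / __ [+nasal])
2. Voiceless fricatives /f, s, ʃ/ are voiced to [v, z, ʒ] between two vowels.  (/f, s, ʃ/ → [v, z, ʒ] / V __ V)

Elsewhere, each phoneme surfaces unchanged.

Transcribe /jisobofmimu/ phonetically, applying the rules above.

[jizobofmĩmu]

/j/ (word-initial) is unaffected → [j].
/i/ (between /j/ and /s/) is in the target of rule 1 but the environment (before a nasal consonant) is not met → [i].
/s/ (between /i/ and /o/) occurs between two vowels → [z] by rule 2.
/o/ (between /s/ and /b/) is in the target of rule 1 but the environment (before a nasal consonant) is not met → [o].
/b/ (between /o/ and /o/) is unaffected → [b].
/o/ (between /b/ and /f/) fails the environment for rule 1, so it stays [o].
/f/ (between /o/ and /m/) is in the target of rule 2 but the environment (between two vowels) is not met → [f].
/m/ (between /f/ and /i/) is unaffected → [m].
/i/ — between /m/ and /m/, before a nasal consonant — surfaces as [ĩ] (rule 1).
/m/ (between /i/ and /u/): no rule targets it → [m].
/u/ (word-final): rule 1 targets it, but not before a nasal consonant → unchanged [u].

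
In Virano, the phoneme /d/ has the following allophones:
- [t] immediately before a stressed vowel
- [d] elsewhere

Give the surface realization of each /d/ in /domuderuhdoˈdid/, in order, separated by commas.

Occurrence 1 (position 1): no conditioning environment matches → elsewhere allophone [d].
Occurrence 2 (position 5): no conditioning environment matches → elsewhere allophone [d].
Occurrence 3 (position 10): no conditioning environment matches → elsewhere allophone [d].
Occurrence 4 (position 12): immediately before a stressed vowel → [t].
Occurrence 5 (position 14): no conditioning environment matches → elsewhere allophone [d].

[d], [d], [d], [t], [d]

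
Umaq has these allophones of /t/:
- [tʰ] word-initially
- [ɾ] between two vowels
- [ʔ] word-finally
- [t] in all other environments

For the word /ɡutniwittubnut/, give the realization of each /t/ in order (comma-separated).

[t], [t], [t], [ʔ]

Occurrence 1 (position 3): no conditioning environment matches → elsewhere allophone [t].
Occurrence 2 (position 8): no conditioning environment matches → elsewhere allophone [t].
Occurrence 3 (position 9): no conditioning environment matches → elsewhere allophone [t].
Occurrence 4 (position 14): word-finally → [ʔ].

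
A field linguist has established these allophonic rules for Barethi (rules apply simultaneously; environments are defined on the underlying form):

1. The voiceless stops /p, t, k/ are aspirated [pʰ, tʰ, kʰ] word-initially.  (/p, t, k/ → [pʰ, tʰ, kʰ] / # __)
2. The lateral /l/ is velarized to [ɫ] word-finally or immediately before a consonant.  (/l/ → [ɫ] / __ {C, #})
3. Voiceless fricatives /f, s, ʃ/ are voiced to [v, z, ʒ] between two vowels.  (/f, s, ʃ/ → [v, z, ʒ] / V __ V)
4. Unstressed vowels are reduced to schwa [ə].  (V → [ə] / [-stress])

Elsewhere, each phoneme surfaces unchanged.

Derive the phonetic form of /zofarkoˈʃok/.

[zəvərkəˈʒok]

/z/ — not in any rule's target class → [z].
/o/ (between /z/ and /f/) occurs in an unstressed syllable → [ə] by rule 4.
Rule 3 applies to /f/ (between /o/ and /a/: between two vowels) → [v].
Rule 4 applies to /a/ (between /f/ and /r/: in an unstressed syllable) → [ə].
/r/ — not in any rule's target class → [r].
/k/ (between /r/ and /o/): rule 1 targets it, but not word-initially → unchanged [k].
/o/ — between /k/ and /ʃ/, in an unstressed syllable — surfaces as [ə] (rule 4).
/ʃ/ — between /o/ and /o/, between two vowels — surfaces as [ʒ] (rule 3).
/o/ (between /ʃ/ and /k/) fails the environment for rule 4, so it stays [o].
/k/ (word-final): rule 1 targets it, but not word-initially → unchanged [k].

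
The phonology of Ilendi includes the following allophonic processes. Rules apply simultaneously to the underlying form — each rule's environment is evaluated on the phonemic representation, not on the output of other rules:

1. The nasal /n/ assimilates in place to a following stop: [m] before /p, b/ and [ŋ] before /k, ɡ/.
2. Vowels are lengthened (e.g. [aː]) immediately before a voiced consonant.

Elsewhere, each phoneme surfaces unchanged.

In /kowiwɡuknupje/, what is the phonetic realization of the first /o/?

[oː]

/o/ — between /k/ and /w/, before a voiced consonant — surfaces as [oː] (rule 2).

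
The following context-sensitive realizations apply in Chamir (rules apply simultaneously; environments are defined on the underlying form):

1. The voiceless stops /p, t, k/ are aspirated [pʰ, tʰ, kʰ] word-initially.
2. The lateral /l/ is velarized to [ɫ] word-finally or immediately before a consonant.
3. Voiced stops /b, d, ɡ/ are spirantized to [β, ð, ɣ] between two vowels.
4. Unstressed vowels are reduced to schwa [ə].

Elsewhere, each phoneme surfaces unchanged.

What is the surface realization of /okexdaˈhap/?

[əkəxdəˈhap]

/o/ — word-initial, in an unstressed syllable — surfaces as [ə] (rule 4).
/k/ (between /o/ and /e/): rule 1 targets it, but not word-initially → unchanged [k].
/e/ — between /k/ and /x/, in an unstressed syllable — surfaces as [ə] (rule 4).
/d/ — between /x/ and /a/; rule 3 does not apply here → [d].
Rule 4 applies to /a/ (between /d/ and /h/: in an unstressed syllable) → [ə].
/a/ (between /h/ and /p/) is in the target of rule 4 but the environment (in an unstressed syllable) is not met → [a].
/p/ (word-final): rule 1 targets it, but not word-initially → unchanged [p].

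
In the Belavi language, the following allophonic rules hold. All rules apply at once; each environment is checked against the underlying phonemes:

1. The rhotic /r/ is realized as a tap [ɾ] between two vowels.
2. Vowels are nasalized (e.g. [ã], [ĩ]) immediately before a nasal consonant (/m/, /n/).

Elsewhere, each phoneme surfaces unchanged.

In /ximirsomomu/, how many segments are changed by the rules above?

3

Segments that undergo a rule: /i/ → [ĩ] (rule 2); /o/ → [õ] (rule 2); /o/ → [õ] (rule 2).
All other segments surface unchanged.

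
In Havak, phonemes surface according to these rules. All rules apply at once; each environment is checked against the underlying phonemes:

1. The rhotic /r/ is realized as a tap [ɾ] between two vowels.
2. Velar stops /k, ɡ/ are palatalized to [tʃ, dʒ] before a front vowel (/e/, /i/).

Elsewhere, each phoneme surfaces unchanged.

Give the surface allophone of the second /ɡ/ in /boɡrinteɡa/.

/ɡ/ — between /e/ and /a/; rule 2 does not apply here → [ɡ].

[ɡ]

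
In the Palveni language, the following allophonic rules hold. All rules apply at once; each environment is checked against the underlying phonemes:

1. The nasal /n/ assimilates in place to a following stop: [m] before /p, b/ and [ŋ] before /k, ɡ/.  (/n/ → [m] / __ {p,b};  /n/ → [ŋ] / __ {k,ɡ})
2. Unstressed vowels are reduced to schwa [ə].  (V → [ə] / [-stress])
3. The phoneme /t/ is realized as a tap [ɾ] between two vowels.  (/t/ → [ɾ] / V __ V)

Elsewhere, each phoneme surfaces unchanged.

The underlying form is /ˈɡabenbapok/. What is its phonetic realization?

/a/ (between /ɡ/ and /b/) fails the environment for rule 2, so it stays [a].
/e/ meets the environment for rule 2 (in an unstressed syllable) → [ə].
/n/ (between /e/ and /b/): before a labial or velar stop, so rule 1 applies → [m].
/a/ (between /b/ and /p/) occurs in an unstressed syllable → [ə] by rule 2.
/o/ — between /p/ and /k/, in an unstressed syllable — surfaces as [ə] (rule 2).

[ˈɡabəmbəpək]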